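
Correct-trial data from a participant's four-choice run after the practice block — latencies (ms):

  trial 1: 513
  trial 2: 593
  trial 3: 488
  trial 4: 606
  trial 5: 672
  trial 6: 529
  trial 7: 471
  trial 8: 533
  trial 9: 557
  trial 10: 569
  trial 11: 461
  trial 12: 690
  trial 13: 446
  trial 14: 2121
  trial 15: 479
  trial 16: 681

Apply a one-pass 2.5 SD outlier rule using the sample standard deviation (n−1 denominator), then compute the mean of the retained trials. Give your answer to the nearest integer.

553 ms

n = 16, ΣRT = 10409, M = 650.562
Σ(x−M)² = 2399237.94; s = √(2399237.94/15) = 399.936
Cutoffs: 650.562 ± 2.5·399.936 → [-349.3, 1650.4]
Outside: 2121 → excluded.
Retained (n=15): Σ = 8288, mean = 8288/15 = 552.533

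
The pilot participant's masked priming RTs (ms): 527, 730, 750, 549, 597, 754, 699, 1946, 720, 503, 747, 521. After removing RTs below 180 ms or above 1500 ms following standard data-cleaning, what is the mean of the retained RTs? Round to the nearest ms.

645 ms

Excluded: 1946
Retained (n=11): Σ = 7097
Mean = 7097/11 = 645.1818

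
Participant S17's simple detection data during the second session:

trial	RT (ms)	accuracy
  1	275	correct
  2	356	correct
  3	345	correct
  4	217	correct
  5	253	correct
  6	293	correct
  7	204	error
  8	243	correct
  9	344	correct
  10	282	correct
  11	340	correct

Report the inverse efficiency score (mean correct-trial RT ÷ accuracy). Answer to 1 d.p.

324.3 ms

Correct trials (n=10): 275, 356, 345, 217, 253, 293, 243, 344, 282, 340
Mean correct RT = 2948/10 = 294.8000 ms
Proportion correct = 10/11
IES = 294.8000 / (10/11) = 324.280 ms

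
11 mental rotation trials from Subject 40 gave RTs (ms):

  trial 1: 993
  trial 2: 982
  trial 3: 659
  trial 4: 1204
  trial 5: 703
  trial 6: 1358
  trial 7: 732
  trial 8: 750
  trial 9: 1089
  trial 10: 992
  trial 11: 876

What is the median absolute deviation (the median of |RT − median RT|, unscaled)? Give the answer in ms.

222 ms

Sorted: 659, 703, 732, 750, 876, 982, 992, 993, 1089, 1204, 1358 → median = 982
|x − 982|: 11, 0, 323, 222, 279, 376, 250, 232, 107, 10, 106
Sorted deviations: 0, 10, 11, 106, 107, 222, 232, 250, 279, 323, 376 → MAD = 222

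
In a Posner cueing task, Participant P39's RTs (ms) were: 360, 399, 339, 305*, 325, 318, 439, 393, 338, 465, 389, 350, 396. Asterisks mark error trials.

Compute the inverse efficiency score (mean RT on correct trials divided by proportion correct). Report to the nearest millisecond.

407 ms

Correct trials (n=12): 360, 399, 339, 325, 318, 439, 393, 338, 465, 389, 350, 396
Mean correct RT = 4511/12 = 375.9167 ms
Proportion correct = 12/13
IES = 375.9167 / (12/13) = 407.243 ms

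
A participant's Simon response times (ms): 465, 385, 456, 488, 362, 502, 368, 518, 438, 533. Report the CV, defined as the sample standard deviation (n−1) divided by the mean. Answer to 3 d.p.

n = 10, Σ = 4515, M = 451.5000
Σ(x−M)² = 34736.500; s = √(34736.500/9) = 62.1258
CV = 62.1258 / 451.5000 = 0.13760

0.138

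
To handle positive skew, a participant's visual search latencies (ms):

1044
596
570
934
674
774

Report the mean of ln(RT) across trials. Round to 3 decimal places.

ln(RT): 6.9508, 6.3902, 6.3456, 6.8395, 6.5132, 6.6516
Σ ln(RT) = 39.6910
Mean = 39.6910/6 = 6.61516

6.615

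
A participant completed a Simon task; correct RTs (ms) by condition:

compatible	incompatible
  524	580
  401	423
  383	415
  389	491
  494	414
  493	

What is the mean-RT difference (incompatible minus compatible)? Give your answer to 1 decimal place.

M(compatible) = 2684/6 = 447.333
M(incompatible) = 2323/5 = 464.600
Difference = 464.600 − 447.333 = 17.267 ms

17.3 ms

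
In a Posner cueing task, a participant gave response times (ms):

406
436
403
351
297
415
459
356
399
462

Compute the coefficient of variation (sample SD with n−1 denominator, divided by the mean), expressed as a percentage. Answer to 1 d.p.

n = 10, Σ = 3984, M = 398.4000
Σ(x−M)² = 23812.400; s = √(23812.400/9) = 51.4376
CV = 51.4376 / 398.4000 = 0.12911 = 12.911%

12.9%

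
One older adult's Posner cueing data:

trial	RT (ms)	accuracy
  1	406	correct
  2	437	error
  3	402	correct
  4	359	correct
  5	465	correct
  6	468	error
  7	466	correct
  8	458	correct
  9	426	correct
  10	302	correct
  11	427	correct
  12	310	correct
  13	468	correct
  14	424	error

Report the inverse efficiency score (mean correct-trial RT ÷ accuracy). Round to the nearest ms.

519 ms

Correct trials (n=11): 406, 402, 359, 465, 466, 458, 426, 302, 427, 310, 468
Mean correct RT = 4489/11 = 408.0909 ms
Proportion correct = 11/14
IES = 408.0909 / (11/14) = 519.388 ms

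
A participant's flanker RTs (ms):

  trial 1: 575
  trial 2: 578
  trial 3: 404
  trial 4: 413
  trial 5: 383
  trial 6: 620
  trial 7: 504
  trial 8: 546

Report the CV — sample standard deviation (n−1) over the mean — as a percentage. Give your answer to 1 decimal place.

n = 8, Σ = 4023, M = 502.8750
Σ(x−M)² = 58648.875; s = √(58648.875/7) = 91.5337
CV = 91.5337 / 502.8750 = 0.18202 = 18.202%

18.2%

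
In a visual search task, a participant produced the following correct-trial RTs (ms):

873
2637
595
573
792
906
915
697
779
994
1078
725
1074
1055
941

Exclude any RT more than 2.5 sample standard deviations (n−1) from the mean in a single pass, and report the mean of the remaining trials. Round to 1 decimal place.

n = 15, ΣRT = 14634, M = 975.600
Σ(x−M)² = 3327023.60; s = √(3327023.60/14) = 487.488
Cutoffs: 975.600 ± 2.5·487.488 → [-243.1, 2194.3]
Outside: 2637 → excluded.
Retained (n=14): Σ = 11997, mean = 11997/14 = 856.929

856.9 ms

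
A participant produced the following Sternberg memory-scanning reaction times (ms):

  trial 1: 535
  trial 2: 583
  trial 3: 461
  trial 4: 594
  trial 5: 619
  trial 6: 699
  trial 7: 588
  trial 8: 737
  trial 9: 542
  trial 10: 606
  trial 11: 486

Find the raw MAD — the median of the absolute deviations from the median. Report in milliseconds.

Sorted: 461, 486, 535, 542, 583, 588, 594, 606, 619, 699, 737 → median = 588
|x − 588|: 53, 5, 127, 6, 31, 111, 0, 149, 46, 18, 102
Sorted deviations: 0, 5, 6, 18, 31, 46, 53, 102, 111, 127, 149 → MAD = 46

46 ms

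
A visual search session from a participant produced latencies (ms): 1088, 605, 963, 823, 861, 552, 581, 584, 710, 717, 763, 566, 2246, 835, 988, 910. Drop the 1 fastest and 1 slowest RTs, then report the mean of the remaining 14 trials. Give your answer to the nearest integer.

Sorted: 552, 566, 581, 584, 605, 710, 717, 763, 823, 835, 861, 910, 963, 988, 1088, 2246
Drop lowest 1 (552) and highest 1 (2246)
Remaining (n=14): Σ = 10994, mean = 10994/14 = 785.286

785 ms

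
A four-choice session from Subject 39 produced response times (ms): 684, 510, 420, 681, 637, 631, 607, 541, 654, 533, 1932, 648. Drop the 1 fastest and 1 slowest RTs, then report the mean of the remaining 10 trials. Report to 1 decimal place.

Sorted: 420, 510, 533, 541, 607, 631, 637, 648, 654, 681, 684, 1932
Drop lowest 1 (420) and highest 1 (1932)
Remaining (n=10): Σ = 6126, mean = 6126/10 = 612.600

612.6 ms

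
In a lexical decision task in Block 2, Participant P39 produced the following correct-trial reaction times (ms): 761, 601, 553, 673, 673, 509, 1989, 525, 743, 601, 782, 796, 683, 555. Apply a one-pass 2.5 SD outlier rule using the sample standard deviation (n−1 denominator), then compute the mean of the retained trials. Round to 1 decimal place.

650.4 ms

n = 14, ΣRT = 10444, M = 746.000
Σ(x−M)² = 1784496.00; s = √(1784496.00/13) = 370.498
Cutoffs: 746.000 ± 2.5·370.498 → [-180.2, 1672.2]
Outside: 1989 → excluded.
Retained (n=13): Σ = 8455, mean = 8455/13 = 650.385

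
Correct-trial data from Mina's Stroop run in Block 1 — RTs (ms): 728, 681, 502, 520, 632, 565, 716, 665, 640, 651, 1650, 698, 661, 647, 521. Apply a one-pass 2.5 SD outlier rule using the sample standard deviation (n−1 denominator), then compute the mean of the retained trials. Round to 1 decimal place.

630.5 ms

n = 15, ΣRT = 10477, M = 698.467
Σ(x−M)² = 1041919.73; s = √(1041919.73/14) = 272.805
Cutoffs: 698.467 ± 2.5·272.805 → [16.5, 1380.5]
Outside: 1650 → excluded.
Retained (n=14): Σ = 8827, mean = 8827/14 = 630.500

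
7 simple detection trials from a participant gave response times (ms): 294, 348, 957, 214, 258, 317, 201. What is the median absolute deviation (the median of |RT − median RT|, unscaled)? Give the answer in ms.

Sorted: 201, 214, 258, 294, 317, 348, 957 → median = 294
|x − 294|: 0, 54, 663, 80, 36, 23, 93
Sorted deviations: 0, 23, 36, 54, 80, 93, 663 → MAD = 54

54 ms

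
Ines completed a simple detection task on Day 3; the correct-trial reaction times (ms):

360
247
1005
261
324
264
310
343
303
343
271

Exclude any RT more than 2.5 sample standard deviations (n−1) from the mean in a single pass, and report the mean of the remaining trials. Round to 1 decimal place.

n = 11, ΣRT = 4031, M = 366.455
Σ(x−M)² = 462896.73; s = √(462896.73/10) = 215.150
Cutoffs: 366.455 ± 2.5·215.150 → [-171.4, 904.3]
Outside: 1005 → excluded.
Retained (n=10): Σ = 3026, mean = 3026/10 = 302.600

302.6 ms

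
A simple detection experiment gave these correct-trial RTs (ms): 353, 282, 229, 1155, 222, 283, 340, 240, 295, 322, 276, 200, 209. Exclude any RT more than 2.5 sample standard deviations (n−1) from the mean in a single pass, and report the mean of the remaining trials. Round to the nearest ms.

n = 13, ΣRT = 4406, M = 338.923
Σ(x−M)² = 750442.92; s = √(750442.92/12) = 250.074
Cutoffs: 338.923 ± 2.5·250.074 → [-286.3, 964.1]
Outside: 1155 → excluded.
Retained (n=12): Σ = 3251, mean = 3251/12 = 270.917

271 ms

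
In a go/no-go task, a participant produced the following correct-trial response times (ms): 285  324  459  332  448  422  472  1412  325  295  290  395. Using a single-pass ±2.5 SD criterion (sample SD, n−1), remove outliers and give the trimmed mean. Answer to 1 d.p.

367.9 ms

n = 12, ΣRT = 5459, M = 454.917
Σ(x−M)² = 1051806.92; s = √(1051806.92/11) = 309.223
Cutoffs: 454.917 ± 2.5·309.223 → [-318.1, 1228.0]
Outside: 1412 → excluded.
Retained (n=11): Σ = 4047, mean = 4047/11 = 367.909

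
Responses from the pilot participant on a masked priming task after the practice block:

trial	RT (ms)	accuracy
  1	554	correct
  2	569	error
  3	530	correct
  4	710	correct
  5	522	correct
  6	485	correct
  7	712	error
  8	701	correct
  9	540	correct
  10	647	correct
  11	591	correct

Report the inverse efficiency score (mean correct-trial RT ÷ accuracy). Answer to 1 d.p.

717.0 ms

Correct trials (n=9): 554, 530, 710, 522, 485, 701, 540, 647, 591
Mean correct RT = 5280/9 = 586.6667 ms
Proportion correct = 9/11
IES = 586.6667 / (9/11) = 717.037 ms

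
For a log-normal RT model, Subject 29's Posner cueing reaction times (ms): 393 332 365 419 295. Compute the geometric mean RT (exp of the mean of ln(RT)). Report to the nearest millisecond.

ln(RT): 5.9738, 5.8051, 5.8999, 6.0379, 5.6870
Mean ln(RT) = 29.4037/5 = 5.88074
Geometric mean = exp(5.88074) = 358.07 ms

358 ms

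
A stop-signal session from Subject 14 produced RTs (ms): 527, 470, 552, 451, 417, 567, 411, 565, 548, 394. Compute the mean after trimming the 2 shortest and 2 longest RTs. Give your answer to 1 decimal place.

494.2 ms

Sorted: 394, 411, 417, 451, 470, 527, 548, 552, 565, 567
Drop lowest 2 (394, 411) and highest 2 (565, 567)
Remaining (n=6): Σ = 2965, mean = 2965/6 = 494.167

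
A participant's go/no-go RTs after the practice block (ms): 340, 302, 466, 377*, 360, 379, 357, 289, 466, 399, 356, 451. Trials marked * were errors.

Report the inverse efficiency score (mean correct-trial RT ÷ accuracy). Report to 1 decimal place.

413.1 ms

Correct trials (n=11): 340, 302, 466, 360, 379, 357, 289, 466, 399, 356, 451
Mean correct RT = 4165/11 = 378.6364 ms
Proportion correct = 11/12
IES = 378.6364 / (11/12) = 413.058 ms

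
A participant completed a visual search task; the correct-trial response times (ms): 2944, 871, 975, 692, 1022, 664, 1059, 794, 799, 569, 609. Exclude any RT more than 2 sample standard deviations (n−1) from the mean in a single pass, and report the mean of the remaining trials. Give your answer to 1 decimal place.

n = 11, ΣRT = 10998, M = 999.818
Σ(x−M)² = 4429605.64; s = √(4429605.64/10) = 665.553
Cutoffs: 999.818 ± 2·665.553 → [-331.3, 2330.9]
Outside: 2944 → excluded.
Retained (n=10): Σ = 8054, mean = 8054/10 = 805.400

805.4 ms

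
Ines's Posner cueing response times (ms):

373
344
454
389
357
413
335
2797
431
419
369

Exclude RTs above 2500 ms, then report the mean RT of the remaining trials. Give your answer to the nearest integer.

388 ms

Excluded: 2797
Retained (n=10): Σ = 3884
Mean = 3884/10 = 388.4000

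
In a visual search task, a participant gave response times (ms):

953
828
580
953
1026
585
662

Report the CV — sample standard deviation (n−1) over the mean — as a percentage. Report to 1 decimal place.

n = 7, Σ = 5587, M = 798.1429
Σ(x−M)² = 212322.857; s = √(212322.857/6) = 188.1147
CV = 188.1147 / 798.1429 = 0.23569 = 23.569%

23.6%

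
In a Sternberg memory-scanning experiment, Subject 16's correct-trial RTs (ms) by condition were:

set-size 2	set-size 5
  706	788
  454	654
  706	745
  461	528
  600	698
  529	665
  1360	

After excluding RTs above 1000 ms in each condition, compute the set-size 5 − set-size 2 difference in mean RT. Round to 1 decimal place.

103.7 ms

set-size 2: exclude 1360
M(set-size 2) = 3456/6 = 576.000
M(set-size 5) = 4078/6 = 679.667
Difference = 679.667 − 576.000 = 103.667 ms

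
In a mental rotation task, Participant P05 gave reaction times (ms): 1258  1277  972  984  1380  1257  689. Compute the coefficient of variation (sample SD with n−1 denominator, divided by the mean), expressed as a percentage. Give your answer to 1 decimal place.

n = 7, Σ = 7817, M = 1116.7143
Σ(x−M)² = 356147.429; s = √(356147.429/6) = 243.6348
CV = 243.6348 / 1116.7143 = 0.21817 = 21.817%

21.8%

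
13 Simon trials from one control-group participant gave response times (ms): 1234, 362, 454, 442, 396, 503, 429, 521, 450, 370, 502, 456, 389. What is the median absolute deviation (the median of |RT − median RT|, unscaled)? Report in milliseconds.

Sorted: 362, 370, 389, 396, 429, 442, 450, 454, 456, 502, 503, 521, 1234 → median = 450
|x − 450|: 784, 88, 4, 8, 54, 53, 21, 71, 0, 80, 52, 6, 61
Sorted deviations: 0, 4, 6, 8, 21, 52, 53, 54, 61, 71, 80, 88, 784 → MAD = 53

53 ms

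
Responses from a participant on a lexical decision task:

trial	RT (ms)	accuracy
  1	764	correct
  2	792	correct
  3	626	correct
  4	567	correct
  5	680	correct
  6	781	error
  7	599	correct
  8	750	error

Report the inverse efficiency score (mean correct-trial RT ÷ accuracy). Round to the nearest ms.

Correct trials (n=6): 764, 792, 626, 567, 680, 599
Mean correct RT = 4028/6 = 671.3333 ms
Proportion correct = 6/8
IES = 671.3333 / (6/8) = 895.111 ms

895 ms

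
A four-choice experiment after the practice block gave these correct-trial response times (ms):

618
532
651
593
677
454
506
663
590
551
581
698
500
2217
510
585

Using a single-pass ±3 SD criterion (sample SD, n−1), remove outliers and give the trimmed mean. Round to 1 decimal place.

n = 16, ΣRT = 10926, M = 682.875
Σ(x−M)² = 2583235.75; s = √(2583235.75/15) = 414.989
Cutoffs: 682.875 ± 3·414.989 → [-562.1, 1927.8]
Outside: 2217 → excluded.
Retained (n=15): Σ = 8709, mean = 8709/15 = 580.600

580.6 ms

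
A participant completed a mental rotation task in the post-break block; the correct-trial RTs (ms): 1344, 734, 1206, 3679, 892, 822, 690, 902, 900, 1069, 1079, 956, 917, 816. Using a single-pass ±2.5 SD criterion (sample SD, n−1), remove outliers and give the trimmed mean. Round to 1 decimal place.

948.2 ms

n = 14, ΣRT = 16006, M = 1143.286
Σ(x−M)² = 7333872.86; s = √(7333872.86/13) = 751.095
Cutoffs: 1143.286 ± 2.5·751.095 → [-734.5, 3021.0]
Outside: 3679 → excluded.
Retained (n=13): Σ = 12327, mean = 12327/13 = 948.231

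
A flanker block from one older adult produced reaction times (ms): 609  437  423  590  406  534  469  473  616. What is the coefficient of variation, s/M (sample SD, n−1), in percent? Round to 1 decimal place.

n = 9, Σ = 4557, M = 506.3333
Σ(x−M)² = 54656.000; s = √(54656.000/8) = 82.6559
CV = 82.6559 / 506.3333 = 0.16324 = 16.324%

16.3%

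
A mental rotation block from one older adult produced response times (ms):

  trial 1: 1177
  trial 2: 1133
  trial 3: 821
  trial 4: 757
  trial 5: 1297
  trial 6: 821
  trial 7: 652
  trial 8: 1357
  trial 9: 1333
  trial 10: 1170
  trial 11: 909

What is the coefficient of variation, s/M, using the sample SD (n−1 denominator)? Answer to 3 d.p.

n = 11, Σ = 11427, M = 1038.8182
Σ(x−M)² = 640405.636; s = √(640405.636/10) = 253.0624
CV = 253.0624 / 1038.8182 = 0.24361

0.244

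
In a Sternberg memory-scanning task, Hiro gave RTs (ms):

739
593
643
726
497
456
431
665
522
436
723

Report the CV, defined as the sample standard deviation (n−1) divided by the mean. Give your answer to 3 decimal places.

0.207

n = 11, Σ = 6431, M = 584.6364
Σ(x−M)² = 146738.545; s = √(146738.545/10) = 121.1357
CV = 121.1357 / 584.6364 = 0.20720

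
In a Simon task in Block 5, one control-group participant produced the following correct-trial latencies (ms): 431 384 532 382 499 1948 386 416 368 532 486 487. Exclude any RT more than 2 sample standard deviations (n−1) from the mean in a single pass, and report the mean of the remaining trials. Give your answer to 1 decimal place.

445.7 ms

n = 12, ΣRT = 6851, M = 570.917
Σ(x−M)² = 2108384.92; s = √(2108384.92/11) = 437.803
Cutoffs: 570.917 ± 2·437.803 → [-304.7, 1446.5]
Outside: 1948 → excluded.
Retained (n=11): Σ = 4903, mean = 4903/11 = 445.727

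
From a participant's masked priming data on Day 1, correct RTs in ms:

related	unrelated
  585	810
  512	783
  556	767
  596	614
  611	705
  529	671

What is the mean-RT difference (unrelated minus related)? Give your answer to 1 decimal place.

M(related) = 3389/6 = 564.833
M(unrelated) = 4350/6 = 725.000
Difference = 725.000 − 564.833 = 160.167 ms

160.2 ms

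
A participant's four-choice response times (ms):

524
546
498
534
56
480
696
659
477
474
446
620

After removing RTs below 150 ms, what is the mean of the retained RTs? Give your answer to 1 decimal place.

Excluded: 56
Retained (n=11): Σ = 5954
Mean = 5954/11 = 541.2727

541.3 ms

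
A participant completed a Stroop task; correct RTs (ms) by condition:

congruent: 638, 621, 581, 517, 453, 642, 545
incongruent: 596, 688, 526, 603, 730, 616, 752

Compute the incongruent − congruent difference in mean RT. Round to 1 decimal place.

73.4 ms

M(congruent) = 3997/7 = 571.000
M(incongruent) = 4511/7 = 644.429
Difference = 644.429 − 571.000 = 73.429 ms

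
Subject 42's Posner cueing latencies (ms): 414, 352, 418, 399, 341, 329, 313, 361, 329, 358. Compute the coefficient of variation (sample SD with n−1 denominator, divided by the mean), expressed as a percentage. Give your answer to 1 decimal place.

n = 10, Σ = 3614, M = 361.4000
Σ(x−M)² = 12342.400; s = √(12342.400/9) = 37.0321
CV = 37.0321 / 361.4000 = 0.10247 = 10.247%

10.2%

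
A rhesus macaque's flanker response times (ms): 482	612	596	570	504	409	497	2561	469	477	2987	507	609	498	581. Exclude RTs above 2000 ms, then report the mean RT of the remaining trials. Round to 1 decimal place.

Excluded: 2561, 2987
Retained (n=13): Σ = 6811
Mean = 6811/13 = 523.9231

523.9 ms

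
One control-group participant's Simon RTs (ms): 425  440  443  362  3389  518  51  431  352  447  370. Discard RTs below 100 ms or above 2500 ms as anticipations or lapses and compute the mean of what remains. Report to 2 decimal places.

Excluded: 51, 3389
Retained (n=9): Σ = 3788
Mean = 3788/9 = 420.8889

420.89 ms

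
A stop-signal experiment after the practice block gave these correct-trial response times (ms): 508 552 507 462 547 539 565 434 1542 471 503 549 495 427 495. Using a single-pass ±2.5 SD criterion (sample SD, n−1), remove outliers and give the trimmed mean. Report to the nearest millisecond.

n = 15, ΣRT = 8596, M = 573.067
Σ(x−M)² = 1030884.93; s = √(1030884.93/14) = 271.357
Cutoffs: 573.067 ± 2.5·271.357 → [-105.3, 1251.5]
Outside: 1542 → excluded.
Retained (n=14): Σ = 7054, mean = 7054/14 = 503.857

504 ms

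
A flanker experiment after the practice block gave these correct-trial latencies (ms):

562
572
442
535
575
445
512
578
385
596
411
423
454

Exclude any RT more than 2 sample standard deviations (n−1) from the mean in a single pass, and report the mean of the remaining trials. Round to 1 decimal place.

n = 13, ΣRT = 6490, M = 499.231
Σ(x−M)² = 66894.31; s = √(66894.31/12) = 74.663
Cutoffs: 499.231 ± 2·74.663 → [349.9, 648.6]
No RTs fall outside the cutoffs; all 13 retained. Mean = 6490/13 = 499.231

499.2 ms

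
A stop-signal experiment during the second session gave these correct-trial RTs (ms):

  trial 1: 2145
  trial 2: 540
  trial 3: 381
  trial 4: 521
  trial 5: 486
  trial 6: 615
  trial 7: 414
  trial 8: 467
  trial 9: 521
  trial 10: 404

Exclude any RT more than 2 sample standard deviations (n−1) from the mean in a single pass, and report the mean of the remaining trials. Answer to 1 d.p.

483.2 ms

n = 10, ΣRT = 6494, M = 649.400
Σ(x−M)² = 2530586.40; s = √(2530586.40/9) = 530.261
Cutoffs: 649.400 ± 2·530.261 → [-411.1, 1709.9]
Outside: 2145 → excluded.
Retained (n=9): Σ = 4349, mean = 4349/9 = 483.222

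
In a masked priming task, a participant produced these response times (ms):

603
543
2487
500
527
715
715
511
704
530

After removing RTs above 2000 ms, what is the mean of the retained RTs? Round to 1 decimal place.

594.2 ms

Excluded: 2487
Retained (n=9): Σ = 5348
Mean = 5348/9 = 594.2222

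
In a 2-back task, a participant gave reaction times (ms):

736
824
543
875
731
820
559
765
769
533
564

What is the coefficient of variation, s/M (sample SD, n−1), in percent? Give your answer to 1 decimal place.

n = 11, Σ = 7719, M = 701.7273
Σ(x−M)² = 162526.182; s = √(162526.182/10) = 127.4858
CV = 127.4858 / 701.7273 = 0.18167 = 18.167%

18.2%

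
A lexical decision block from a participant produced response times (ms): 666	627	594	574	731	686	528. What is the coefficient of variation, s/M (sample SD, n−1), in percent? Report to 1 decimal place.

11.1%

n = 7, Σ = 4406, M = 629.4286
Σ(x−M)² = 29475.714; s = √(29475.714/6) = 70.0901
CV = 70.0901 / 629.4286 = 0.11136 = 11.136%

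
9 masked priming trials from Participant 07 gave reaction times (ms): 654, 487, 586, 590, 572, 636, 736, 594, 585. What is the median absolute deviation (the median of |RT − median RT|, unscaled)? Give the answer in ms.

18 ms

Sorted: 487, 572, 585, 586, 590, 594, 636, 654, 736 → median = 590
|x − 590|: 64, 103, 4, 0, 18, 46, 146, 4, 5
Sorted deviations: 0, 4, 4, 5, 18, 46, 64, 103, 146 → MAD = 18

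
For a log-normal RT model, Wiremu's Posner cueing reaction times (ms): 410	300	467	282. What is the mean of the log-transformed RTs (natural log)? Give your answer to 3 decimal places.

ln(RT): 6.0162, 5.7038, 6.1463, 5.6419
Σ ln(RT) = 23.5082
Mean = 23.5082/4 = 5.87704

5.877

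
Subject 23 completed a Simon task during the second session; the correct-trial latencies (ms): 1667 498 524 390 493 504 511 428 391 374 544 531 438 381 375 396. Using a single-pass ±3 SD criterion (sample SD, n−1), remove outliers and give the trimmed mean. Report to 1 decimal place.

451.9 ms

n = 16, ΣRT = 8445, M = 527.812
Σ(x−M)² = 1442662.44; s = √(1442662.44/15) = 310.125
Cutoffs: 527.812 ± 3·310.125 → [-402.6, 1458.2]
Outside: 1667 → excluded.
Retained (n=15): Σ = 6778, mean = 6778/15 = 451.867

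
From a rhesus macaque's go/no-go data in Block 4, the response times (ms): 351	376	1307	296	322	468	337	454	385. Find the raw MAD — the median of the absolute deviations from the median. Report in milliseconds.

Sorted: 296, 322, 337, 351, 376, 385, 454, 468, 1307 → median = 376
|x − 376|: 25, 0, 931, 80, 54, 92, 39, 78, 9
Sorted deviations: 0, 9, 25, 39, 54, 78, 80, 92, 931 → MAD = 54

54 ms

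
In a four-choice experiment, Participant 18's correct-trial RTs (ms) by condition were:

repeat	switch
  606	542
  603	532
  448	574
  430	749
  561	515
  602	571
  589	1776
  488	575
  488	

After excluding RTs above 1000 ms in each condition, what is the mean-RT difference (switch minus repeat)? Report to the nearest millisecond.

switch: exclude 1776
M(repeat) = 4815/9 = 535.000
M(switch) = 4058/7 = 579.714
Difference = 579.714 − 535.000 = 44.714 ms

45 ms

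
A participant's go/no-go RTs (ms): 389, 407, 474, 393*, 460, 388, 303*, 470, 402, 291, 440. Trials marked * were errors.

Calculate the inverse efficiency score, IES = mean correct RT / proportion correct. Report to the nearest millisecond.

Correct trials (n=9): 389, 407, 474, 460, 388, 470, 402, 291, 440
Mean correct RT = 3721/9 = 413.4444 ms
Proportion correct = 9/11
IES = 413.4444 / (9/11) = 505.321 ms

505 ms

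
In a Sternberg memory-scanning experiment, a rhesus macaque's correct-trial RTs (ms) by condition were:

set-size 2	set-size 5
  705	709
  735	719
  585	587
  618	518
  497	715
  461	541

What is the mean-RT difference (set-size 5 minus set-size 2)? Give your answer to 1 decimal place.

M(set-size 2) = 3601/6 = 600.167
M(set-size 5) = 3789/6 = 631.500
Difference = 631.500 − 600.167 = 31.333 ms

31.3 ms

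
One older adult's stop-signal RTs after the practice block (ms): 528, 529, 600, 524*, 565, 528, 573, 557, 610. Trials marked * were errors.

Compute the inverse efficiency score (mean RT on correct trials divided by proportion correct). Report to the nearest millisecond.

631 ms

Correct trials (n=8): 528, 529, 600, 565, 528, 573, 557, 610
Mean correct RT = 4490/8 = 561.2500 ms
Proportion correct = 8/9
IES = 561.2500 / (8/9) = 631.406 ms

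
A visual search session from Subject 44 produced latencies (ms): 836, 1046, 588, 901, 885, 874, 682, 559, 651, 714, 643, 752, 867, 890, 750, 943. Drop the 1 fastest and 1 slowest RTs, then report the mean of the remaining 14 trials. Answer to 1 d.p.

784.0 ms

Sorted: 559, 588, 643, 651, 682, 714, 750, 752, 836, 867, 874, 885, 890, 901, 943, 1046
Drop lowest 1 (559) and highest 1 (1046)
Remaining (n=14): Σ = 10976, mean = 10976/14 = 784.000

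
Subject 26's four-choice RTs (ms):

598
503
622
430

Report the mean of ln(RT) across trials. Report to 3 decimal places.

ln(RT): 6.3936, 6.2206, 6.4329, 6.0638
Σ ln(RT) = 25.1109
Mean = 25.1109/4 = 6.27773

6.278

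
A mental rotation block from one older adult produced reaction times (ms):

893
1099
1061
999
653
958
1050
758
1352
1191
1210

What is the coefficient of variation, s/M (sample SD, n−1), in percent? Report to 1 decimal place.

n = 11, Σ = 11224, M = 1020.3636
Σ(x−M)² = 408132.545; s = √(408132.545/10) = 202.0229
CV = 202.0229 / 1020.3636 = 0.19799 = 19.799%

19.8%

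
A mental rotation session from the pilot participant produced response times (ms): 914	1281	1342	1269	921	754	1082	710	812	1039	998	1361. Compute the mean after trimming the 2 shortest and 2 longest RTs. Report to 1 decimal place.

Sorted: 710, 754, 812, 914, 921, 998, 1039, 1082, 1269, 1281, 1342, 1361
Drop lowest 2 (710, 754) and highest 2 (1342, 1361)
Remaining (n=8): Σ = 8316, mean = 8316/8 = 1039.500

1039.5 ms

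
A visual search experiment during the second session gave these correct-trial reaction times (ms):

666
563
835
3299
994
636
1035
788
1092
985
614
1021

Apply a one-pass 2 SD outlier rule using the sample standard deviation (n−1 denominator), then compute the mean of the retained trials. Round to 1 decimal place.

839.0 ms

n = 12, ΣRT = 12528, M = 1044.000
Σ(x−M)² = 5928746.00; s = √(5928746.00/11) = 734.150
Cutoffs: 1044.000 ± 2·734.150 → [-424.3, 2512.3]
Outside: 3299 → excluded.
Retained (n=11): Σ = 9229, mean = 9229/11 = 839.000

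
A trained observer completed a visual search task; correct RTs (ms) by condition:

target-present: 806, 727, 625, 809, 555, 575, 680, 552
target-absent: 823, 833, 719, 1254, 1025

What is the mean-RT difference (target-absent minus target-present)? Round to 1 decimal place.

264.7 ms

M(target-present) = 5329/8 = 666.125
M(target-absent) = 4654/5 = 930.800
Difference = 930.800 − 666.125 = 264.675 ms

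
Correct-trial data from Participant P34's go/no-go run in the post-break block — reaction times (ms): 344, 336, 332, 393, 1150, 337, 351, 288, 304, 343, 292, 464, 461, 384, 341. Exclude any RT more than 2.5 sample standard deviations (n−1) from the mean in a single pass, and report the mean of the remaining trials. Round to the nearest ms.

355 ms

n = 15, ΣRT = 6120, M = 408.000
Σ(x−M)² = 628042.00; s = √(628042.00/14) = 211.802
Cutoffs: 408.000 ± 2.5·211.802 → [-121.5, 937.5]
Outside: 1150 → excluded.
Retained (n=14): Σ = 4970, mean = 4970/14 = 355.000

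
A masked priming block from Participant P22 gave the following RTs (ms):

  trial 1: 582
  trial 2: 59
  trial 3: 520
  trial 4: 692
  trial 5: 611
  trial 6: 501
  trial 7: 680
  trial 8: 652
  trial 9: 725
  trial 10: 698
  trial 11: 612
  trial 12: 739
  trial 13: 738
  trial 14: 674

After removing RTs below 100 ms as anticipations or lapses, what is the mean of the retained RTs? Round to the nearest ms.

Excluded: 59
Retained (n=13): Σ = 8424
Mean = 8424/13 = 648.0000

648 ms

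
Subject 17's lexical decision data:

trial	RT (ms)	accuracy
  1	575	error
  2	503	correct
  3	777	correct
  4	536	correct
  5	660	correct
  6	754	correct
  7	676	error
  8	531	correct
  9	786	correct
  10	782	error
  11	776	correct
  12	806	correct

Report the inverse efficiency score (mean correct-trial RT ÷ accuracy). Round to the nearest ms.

Correct trials (n=9): 503, 777, 536, 660, 754, 531, 786, 776, 806
Mean correct RT = 6129/9 = 681.0000 ms
Proportion correct = 9/12
IES = 681.0000 / (9/12) = 908.000 ms

908 ms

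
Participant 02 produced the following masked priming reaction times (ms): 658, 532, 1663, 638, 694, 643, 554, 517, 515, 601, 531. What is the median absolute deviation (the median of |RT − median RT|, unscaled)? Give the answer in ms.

Sorted: 515, 517, 531, 532, 554, 601, 638, 643, 658, 694, 1663 → median = 601
|x − 601|: 57, 69, 1062, 37, 93, 42, 47, 84, 86, 0, 70
Sorted deviations: 0, 37, 42, 47, 57, 69, 70, 84, 86, 93, 1062 → MAD = 69

69 ms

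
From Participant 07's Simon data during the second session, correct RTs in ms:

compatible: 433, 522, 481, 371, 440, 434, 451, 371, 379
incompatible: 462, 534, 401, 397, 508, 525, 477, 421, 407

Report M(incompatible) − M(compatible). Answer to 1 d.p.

M(compatible) = 3882/9 = 431.333
M(incompatible) = 4132/9 = 459.111
Difference = 459.111 − 431.333 = 27.778 ms

27.8 ms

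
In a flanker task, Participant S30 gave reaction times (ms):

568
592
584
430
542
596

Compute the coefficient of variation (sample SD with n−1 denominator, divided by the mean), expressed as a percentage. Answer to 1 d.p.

n = 6, Σ = 3312, M = 552.0000
Σ(x−M)² = 19800.000; s = √(19800.000/5) = 62.9285
CV = 62.9285 / 552.0000 = 0.11400 = 11.400%

11.4%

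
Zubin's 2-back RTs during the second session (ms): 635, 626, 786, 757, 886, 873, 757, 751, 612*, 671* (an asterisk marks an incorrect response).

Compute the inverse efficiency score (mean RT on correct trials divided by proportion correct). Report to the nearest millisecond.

949 ms

Correct trials (n=8): 635, 626, 786, 757, 886, 873, 757, 751
Mean correct RT = 6071/8 = 758.8750 ms
Proportion correct = 8/10
IES = 758.8750 / (8/10) = 948.594 ms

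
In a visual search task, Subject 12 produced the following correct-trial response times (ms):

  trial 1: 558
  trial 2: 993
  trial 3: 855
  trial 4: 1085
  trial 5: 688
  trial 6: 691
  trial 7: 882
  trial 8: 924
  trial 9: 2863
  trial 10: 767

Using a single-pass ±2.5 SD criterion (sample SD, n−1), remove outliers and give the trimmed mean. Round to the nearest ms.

827 ms

n = 10, ΣRT = 10306, M = 1030.600
Σ(x−M)² = 3951882.40; s = √(3951882.40/9) = 662.645
Cutoffs: 1030.600 ± 2.5·662.645 → [-626.0, 2687.2]
Outside: 2863 → excluded.
Retained (n=9): Σ = 7443, mean = 7443/9 = 827.000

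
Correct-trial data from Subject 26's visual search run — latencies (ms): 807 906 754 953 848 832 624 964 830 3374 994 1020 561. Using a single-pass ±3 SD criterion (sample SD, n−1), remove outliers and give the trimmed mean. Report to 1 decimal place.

841.1 ms

n = 13, ΣRT = 13467, M = 1035.923
Σ(x−M)² = 6143966.92; s = √(6143966.92/12) = 715.540
Cutoffs: 1035.923 ± 3·715.540 → [-1110.7, 3182.5]
Outside: 3374 → excluded.
Retained (n=12): Σ = 10093, mean = 10093/12 = 841.083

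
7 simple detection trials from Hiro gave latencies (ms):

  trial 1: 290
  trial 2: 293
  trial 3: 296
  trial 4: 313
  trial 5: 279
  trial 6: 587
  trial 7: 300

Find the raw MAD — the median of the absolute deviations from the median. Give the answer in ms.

6 ms

Sorted: 279, 290, 293, 296, 300, 313, 587 → median = 296
|x − 296|: 6, 3, 0, 17, 17, 291, 4
Sorted deviations: 0, 3, 4, 6, 17, 17, 291 → MAD = 6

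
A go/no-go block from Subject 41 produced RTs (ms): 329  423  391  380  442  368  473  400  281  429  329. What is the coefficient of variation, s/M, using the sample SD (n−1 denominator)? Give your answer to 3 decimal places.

0.147

n = 11, Σ = 4245, M = 385.9091
Σ(x−M)² = 32026.909; s = √(32026.909/10) = 56.5923
CV = 56.5923 / 385.9091 = 0.14665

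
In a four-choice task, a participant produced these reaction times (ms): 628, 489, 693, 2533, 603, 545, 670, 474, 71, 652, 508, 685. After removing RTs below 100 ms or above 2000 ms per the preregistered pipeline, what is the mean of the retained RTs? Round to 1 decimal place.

Excluded: 71, 2533
Retained (n=10): Σ = 5947
Mean = 5947/10 = 594.7000

594.7 ms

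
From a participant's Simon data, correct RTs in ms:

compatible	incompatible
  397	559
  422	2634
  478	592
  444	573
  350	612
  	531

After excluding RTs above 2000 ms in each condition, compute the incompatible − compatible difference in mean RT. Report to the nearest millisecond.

155 ms

incompatible: exclude 2634
M(compatible) = 2091/5 = 418.200
M(incompatible) = 2867/5 = 573.400
Difference = 573.400 − 418.200 = 155.200 ms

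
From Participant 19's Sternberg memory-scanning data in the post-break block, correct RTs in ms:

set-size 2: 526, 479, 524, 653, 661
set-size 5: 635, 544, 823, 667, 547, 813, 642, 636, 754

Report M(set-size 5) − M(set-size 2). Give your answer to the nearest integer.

105 ms

M(set-size 2) = 2843/5 = 568.600
M(set-size 5) = 6061/9 = 673.444
Difference = 673.444 − 568.600 = 104.844 ms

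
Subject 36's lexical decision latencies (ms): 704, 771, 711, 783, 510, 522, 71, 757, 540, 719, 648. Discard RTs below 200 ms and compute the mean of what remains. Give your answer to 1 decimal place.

Excluded: 71
Retained (n=10): Σ = 6665
Mean = 6665/10 = 666.5000

666.5 ms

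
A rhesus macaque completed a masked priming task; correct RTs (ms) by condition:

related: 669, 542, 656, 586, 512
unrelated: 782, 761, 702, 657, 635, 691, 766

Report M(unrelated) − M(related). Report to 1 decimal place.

120.4 ms

M(related) = 2965/5 = 593.000
M(unrelated) = 4994/7 = 713.429
Difference = 713.429 − 593.000 = 120.429 ms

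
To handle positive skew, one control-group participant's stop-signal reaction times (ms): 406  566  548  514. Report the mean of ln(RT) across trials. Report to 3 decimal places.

6.223

ln(RT): 6.0064, 6.3386, 6.3063, 6.2422
Σ ln(RT) = 24.8934
Mean = 24.8934/4 = 6.22336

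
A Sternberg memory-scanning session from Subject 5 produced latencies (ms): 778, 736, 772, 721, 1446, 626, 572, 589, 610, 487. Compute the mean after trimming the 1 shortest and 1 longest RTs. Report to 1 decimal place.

675.5 ms

Sorted: 487, 572, 589, 610, 626, 721, 736, 772, 778, 1446
Drop lowest 1 (487) and highest 1 (1446)
Remaining (n=8): Σ = 5404, mean = 5404/8 = 675.500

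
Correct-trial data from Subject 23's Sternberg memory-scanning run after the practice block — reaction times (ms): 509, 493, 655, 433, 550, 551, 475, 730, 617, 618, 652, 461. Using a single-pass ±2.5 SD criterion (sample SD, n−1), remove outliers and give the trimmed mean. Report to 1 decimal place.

n = 12, ΣRT = 6744, M = 562.000
Σ(x−M)² = 93380.00; s = √(93380.00/11) = 92.136
Cutoffs: 562.000 ± 2.5·92.136 → [331.7, 792.3]
No RTs fall outside the cutoffs; all 12 retained. Mean = 6744/12 = 562.000

562.0 ms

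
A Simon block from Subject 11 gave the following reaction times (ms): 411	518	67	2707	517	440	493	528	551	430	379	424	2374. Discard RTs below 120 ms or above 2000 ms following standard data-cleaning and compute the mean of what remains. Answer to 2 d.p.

Excluded: 67, 2374, 2707
Retained (n=10): Σ = 4691
Mean = 4691/10 = 469.1000

469.10 ms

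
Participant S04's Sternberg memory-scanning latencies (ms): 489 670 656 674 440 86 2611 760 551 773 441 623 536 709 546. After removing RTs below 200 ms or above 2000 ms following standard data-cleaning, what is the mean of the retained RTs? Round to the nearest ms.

Excluded: 86, 2611
Retained (n=13): Σ = 7868
Mean = 7868/13 = 605.2308

605 ms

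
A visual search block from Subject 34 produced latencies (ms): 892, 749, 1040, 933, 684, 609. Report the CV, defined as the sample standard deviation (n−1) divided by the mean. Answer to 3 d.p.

0.200

n = 6, Σ = 4907, M = 817.8333
Σ(x−M)² = 134382.833; s = √(134382.833/5) = 163.9407
CV = 163.9407 / 817.8333 = 0.20046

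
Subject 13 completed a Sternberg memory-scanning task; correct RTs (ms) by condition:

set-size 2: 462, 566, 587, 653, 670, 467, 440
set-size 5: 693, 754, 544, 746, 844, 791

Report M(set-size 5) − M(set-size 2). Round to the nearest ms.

179 ms

M(set-size 2) = 3845/7 = 549.286
M(set-size 5) = 4372/6 = 728.667
Difference = 728.667 − 549.286 = 179.381 ms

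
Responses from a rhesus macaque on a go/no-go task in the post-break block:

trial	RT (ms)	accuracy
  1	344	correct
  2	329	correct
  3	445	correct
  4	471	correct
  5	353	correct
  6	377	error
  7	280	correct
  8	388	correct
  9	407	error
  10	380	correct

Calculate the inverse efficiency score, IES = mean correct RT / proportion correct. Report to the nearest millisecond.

467 ms

Correct trials (n=8): 344, 329, 445, 471, 353, 280, 388, 380
Mean correct RT = 2990/8 = 373.7500 ms
Proportion correct = 8/10
IES = 373.7500 / (8/10) = 467.188 ms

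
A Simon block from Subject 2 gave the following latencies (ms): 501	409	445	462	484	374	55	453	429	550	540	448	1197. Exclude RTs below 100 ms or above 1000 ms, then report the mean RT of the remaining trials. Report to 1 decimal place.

463.2 ms

Excluded: 55, 1197
Retained (n=11): Σ = 5095
Mean = 5095/11 = 463.1818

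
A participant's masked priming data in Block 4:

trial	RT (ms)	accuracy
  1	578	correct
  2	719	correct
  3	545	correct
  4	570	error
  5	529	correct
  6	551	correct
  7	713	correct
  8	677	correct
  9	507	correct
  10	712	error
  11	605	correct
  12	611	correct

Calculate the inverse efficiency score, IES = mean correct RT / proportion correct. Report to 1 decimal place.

724.2 ms

Correct trials (n=10): 578, 719, 545, 529, 551, 713, 677, 507, 605, 611
Mean correct RT = 6035/10 = 603.5000 ms
Proportion correct = 10/12
IES = 603.5000 / (10/12) = 724.200 ms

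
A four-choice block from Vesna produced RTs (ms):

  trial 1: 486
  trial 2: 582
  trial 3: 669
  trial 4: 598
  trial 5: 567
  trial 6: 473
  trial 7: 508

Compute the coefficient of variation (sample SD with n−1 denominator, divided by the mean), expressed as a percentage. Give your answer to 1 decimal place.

12.6%

n = 7, Σ = 3883, M = 554.7143
Σ(x−M)² = 29411.429; s = √(29411.429/6) = 70.0136
CV = 70.0136 / 554.7143 = 0.12622 = 12.622%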